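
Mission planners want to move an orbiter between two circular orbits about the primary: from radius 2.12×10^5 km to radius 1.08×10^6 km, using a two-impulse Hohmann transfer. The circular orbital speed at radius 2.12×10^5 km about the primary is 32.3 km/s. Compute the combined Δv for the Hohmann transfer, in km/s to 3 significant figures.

Δv = 15.6 km/s

From the circular-orbit relation v² = μ/r at r = 2.12×10^5 km: μ = v²r = (32.3)² × 2.12×10^5 = 2.21177×10^8 km³/s².
Transfer-ellipse semi-major axis a_t = (r₁ + r₂)/2 = (2.120×10^5 + 1.080×10^6)/2 = 6.460×10^5 km.
Circular speed at r₁: v₁ = √(μ/r₁) = √(2.21177×10^8/2.120×10^5) = 32.300 km/s.
On the transfer ellipse at r₁, v² = μ(2/r − 1/a) gives v_p = √[μ(2/r₁ − 1/a_t)] = 41.764 km/s.
First burn Δv₁ = |v_p − v₁| = 9.464 km/s.
Circular speed at r₂: v₂ = √(μ/r₂) = 14.311 km/s.
Transfer-orbit speed at r₂: v_a = √[μ(2/r₂ − 1/a_t)] = 8.1980 km/s.
Second burn Δv₂ = |v₂ − v_a| = 6.113 km/s.
Total Δv = Δv₁ + Δv₂ = 15.58 km/s.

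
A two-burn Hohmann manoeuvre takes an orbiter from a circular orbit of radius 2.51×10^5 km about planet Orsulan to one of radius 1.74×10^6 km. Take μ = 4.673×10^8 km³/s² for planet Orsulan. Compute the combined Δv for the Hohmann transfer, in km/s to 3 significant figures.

The Hohmann ellipse has a_t = (r₁ + r₂)/2 = 9.955×10^5 km.
Circular speed at r₁: v₁ = √(μ/r₁) = √(4.673×10^8/2.510×10^5) = 43.148 km/s.
On the transfer ellipse at r₁, v² = μ(2/r − 1/a) gives v_p = √[μ(2/r₁ − 1/a_t)] = 57.045 km/s.
First burn Δv₁ = |v_p − v₁| = 13.90 km/s.
At r₂, v₂ = √(μ/r₂) = 16.388 km/s.
Transfer-orbit speed at r₂: v_a = √[μ(2/r₂ − 1/a_t)] = 8.2289 km/s.
Second burn Δv₂ = |v₂ − v_a| = 8.159 km/s.
Δv = Δv₁ + Δv₂ = 13.90 + 8.159 = 22.06 km/s.

Δv = 22.1 km/s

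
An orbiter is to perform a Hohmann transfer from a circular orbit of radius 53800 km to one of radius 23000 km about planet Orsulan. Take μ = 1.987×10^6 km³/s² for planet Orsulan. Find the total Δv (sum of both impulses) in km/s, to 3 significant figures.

Transfer-ellipse semi-major axis a_t = (r₁ + r₂)/2 = (53800 + 23000)/2 = 38400 km.
Circular speed at r₁: v₁ = √(μ/r₁) = √(1.987×10^6/53800) = 6.077 km/s.
On the transfer ellipse at r₁, vis-viva equation gives v_a = √[μ(2/r₁ − 1/a_t)] = 4.703 km/s.
First burn Δv₁ = |v_a − v₁| = 1.374 km/s.
At r₂, v₂ = √(μ/r₂) = 9.2947 km/s.
Transfer-orbit speed at r₂: v_p = √[μ(2/r₂ − 1/a_t)] = 11.002 km/s.
Second burn Δv₂ = |v₂ − v_p| = 1.707 km/s.
Δv = Δv₁ + Δv₂ = 1.374 + 1.707 = 3.081 km/s.

Δv = 3.08 km/s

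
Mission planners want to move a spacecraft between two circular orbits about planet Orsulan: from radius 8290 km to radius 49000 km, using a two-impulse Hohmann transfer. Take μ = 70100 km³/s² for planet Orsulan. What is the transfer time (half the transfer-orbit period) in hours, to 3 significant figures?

Transfer-ellipse semi-major axis a_t = (r₁ + r₂)/2 = (8290 + 49000)/2 = 28645 km.
Half the transfer-orbit period gives t = π√(a_t³/μ) = 57530 s.
Converting: 57530 s ÷ 3600 s/hour = 16.0 hours.

t = 16.0 hours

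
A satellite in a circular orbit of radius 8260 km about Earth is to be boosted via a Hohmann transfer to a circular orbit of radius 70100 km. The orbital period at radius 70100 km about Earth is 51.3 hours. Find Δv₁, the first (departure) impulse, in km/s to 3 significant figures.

From Kepler's third law T² = 4π²r³/μ at r = 70100 km, T = 51.3 hours = 51.3 × 3600 s = 1.8468×10^5 s: μ = 4π²r³/T² = 3.98726×10^5 km³/s².
Transfer-ellipse semi-major axis a_t = (r₁ + r₂)/2 = (8260 + 70100)/2 = 39180 km.
On the circular orbit at r = 8260 km, v_c = √(μ/r) = 6.9478 km/s.
Transfer-orbit speed at the same r (vis-viva, a = a_t): v_t = √[μ(2/r − 1/a_t)] = 9.2934 km/s.
Δv₁ = |v_t − v_c| = |9.2934 − 6.9478| = 2.346 km/s.

Δv₁ = 2.35 km/s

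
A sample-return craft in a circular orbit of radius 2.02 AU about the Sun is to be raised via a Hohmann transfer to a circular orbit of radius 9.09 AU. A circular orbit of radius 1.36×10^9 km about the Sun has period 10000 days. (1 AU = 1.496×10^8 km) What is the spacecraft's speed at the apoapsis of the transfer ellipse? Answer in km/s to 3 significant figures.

v = 5.96 km/s

From Kepler's third law T² = 4π²r³/μ at r = 1.36×10^9 km, T = 10000 days = 10000 × 86400 s = 8.640×10^8 s: μ = 4π²r³/T² = 1.33030×10^11 km³/s².
In km: r₁ = 2.02 × 1.496×10^8 = 3.02192×10^8 km; r₂ = 9.09 × 1.496×10^8 = 1.359864×10^9 km.
Semi-major axis of the transfer orbit: a_t = (3.02192×10^8 + 1.359864×10^9)/2 = 8.31028×10^8 km.
At apoapsis, r = 1.359864×10^9 km.
Vis-viva: v = √[μ(2/r − 1/a_t)] = √[1.33030×10^11 × (2/1.359864×10^9 − 1/8.31028×10^8)] = 5.964 km/s.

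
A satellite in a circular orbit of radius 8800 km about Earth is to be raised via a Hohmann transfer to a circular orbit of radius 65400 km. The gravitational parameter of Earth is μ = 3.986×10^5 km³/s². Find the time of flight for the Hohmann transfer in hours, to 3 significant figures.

t = 9.88 hours

Semi-major axis of the transfer orbit: a_t = (8800 + 65400)/2 = 37100 km.
Transfer time t = π√(a_t³/μ) = π√((37100)³ / 3.986×10^5) = 35560 s.
Converting: 35560 s ÷ 3600 s/hour = 9.88 hours.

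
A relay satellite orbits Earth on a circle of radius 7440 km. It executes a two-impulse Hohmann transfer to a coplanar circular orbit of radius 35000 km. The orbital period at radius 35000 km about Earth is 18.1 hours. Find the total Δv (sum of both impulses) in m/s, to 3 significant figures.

Δv = 3460 m/s

From Kepler's third law T² = 4π²r³/μ at r = 35000 km, T = 18.1 hours = 18.1 × 3600 s = 65160 s: μ = 4π²r³/T² = 3.98659×10^5 km³/s².
The Hohmann ellipse has a_t = (r₁ + r₂)/2 = 21220 km.
Circular speed at r₁: v₁ = √(μ/r₁) = √(3.98659×10^5/7440) = 7.320 km/s.
Transfer-orbit speed at r₁ (vis-viva): v_p = √[μ(2/r₁ − 1/a_t)] = 9.401 km/s.
First burn Δv₁ = |v_p − v₁| = 2.081 km/s.
Circular speed at r₂: v₂ = √(μ/r₂) = 3.375 km/s.
Transfer-orbit speed at r₂: v_a = √[μ(2/r₂ − 1/a_t)] = 1.998 km/s.
Second burn Δv₂ = |v₂ − v_a| = 1.377 km/s.
Total Δv = Δv₁ + Δv₂ = 3.458 km/s.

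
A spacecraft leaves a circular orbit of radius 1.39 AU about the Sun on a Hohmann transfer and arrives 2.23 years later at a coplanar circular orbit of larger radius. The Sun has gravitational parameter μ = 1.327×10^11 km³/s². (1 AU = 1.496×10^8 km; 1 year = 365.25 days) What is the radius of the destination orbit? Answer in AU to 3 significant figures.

r₂ = 4.03 AU

In km: r₁ = 1.39 × 1.496×10^8 = 2.07944×10^8 km.
Transfer time t = 2.23 years × 365.25 × 86400 s = 7.0373448×10^7 s, and t = π√(a_t³/μ).
So a_t = (μ t²/π²)^(1/3) = (1.327×10^11 × (7.0373448×10^7)² / π²)^(1/3) = 4.0532×10^8 km.
Since a_t = (r₁ + r₂)/2, r₂ = 2a_t − r₁ = 2×4.0532×10^8 − 2.07944×10^8 = 6.02696×10^8 km.
In AU: r₂ = 6.02696×10^8 / 1.496×10^8 = 4.03 AU.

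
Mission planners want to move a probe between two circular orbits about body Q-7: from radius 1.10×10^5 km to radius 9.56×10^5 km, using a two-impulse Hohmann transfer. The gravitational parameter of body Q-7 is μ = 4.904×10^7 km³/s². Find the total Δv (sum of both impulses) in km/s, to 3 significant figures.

Δv = 11.1 km/s

Semi-major axis of the transfer orbit: a_t = (1.100×10^5 + 9.560×10^5)/2 = 5.330×10^5 km.
At r₁ the circular-orbit speed is v₁ = √(μ/r₁) = 21.1144 km/s.
Transfer-orbit speed at r₁ (v² = μ(2/r − 1/a)): v_p = √[μ(2/r₁ − 1/a_t)] = 28.2777 km/s.
First burn Δv₁ = |v_p − v₁| = 7.163 km/s.
Circular speed at r₂: v₂ = √(μ/r₂) = 7.162 km/s.
Transfer-orbit speed at r₂: v_a = √[μ(2/r₂ − 1/a_t)] = 3.254 km/s.
Second burn Δv₂ = |v₂ − v_a| = 3.908 km/s.
Δv = Δv₁ + Δv₂ = 7.163 + 3.908 = 11.07 km/s.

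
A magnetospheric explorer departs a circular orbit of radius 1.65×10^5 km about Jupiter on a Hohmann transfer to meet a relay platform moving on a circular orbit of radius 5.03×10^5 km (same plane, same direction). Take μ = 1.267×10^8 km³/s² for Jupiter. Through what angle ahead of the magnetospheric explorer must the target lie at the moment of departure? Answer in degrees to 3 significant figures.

φ = 82.6°

Semi-major axis of the transfer orbit: a_t = (1.650×10^5 + 5.030×10^5)/2 = 3.340×10^5 km.
Transfer time t = π√(a_t³/μ) = 53870 s.
The target's mean motion on its circular orbit is ω₂ = √(μ/r₂³) = 3.155×10^-5 rad/s.
Angle swept by the target during transfer: ω₂·t = 1.700 rad = 97.40°.
Arrival is 180° from departure on the ellipse, so φ = 180° − 97.40° = 82.6°.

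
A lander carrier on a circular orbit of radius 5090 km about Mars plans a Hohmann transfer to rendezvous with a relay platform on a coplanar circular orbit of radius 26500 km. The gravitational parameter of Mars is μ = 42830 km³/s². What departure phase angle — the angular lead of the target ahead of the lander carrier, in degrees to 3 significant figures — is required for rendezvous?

Transfer-ellipse semi-major axis a_t = (r₁ + r₂)/2 = (5090 + 26500)/2 = 15795 km.
The half-period of the transfer ellipse is t = π√(a_t³/μ) = 30134 s.
Target angular speed ω₂ = √(μ/r₂³) = 4.7974×10^-5 rad/s.
Angle swept by the target during transfer: ω₂·t = 1.4456 rad = 82.83°.
Arrival is 180° from departure on the ellipse, so φ = 180° − 82.83° = 97.2°.

φ = 97.2°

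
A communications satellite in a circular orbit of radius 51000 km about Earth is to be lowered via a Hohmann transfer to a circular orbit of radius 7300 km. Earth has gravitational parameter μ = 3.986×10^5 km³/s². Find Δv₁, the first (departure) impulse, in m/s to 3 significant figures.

Δv₁ = 1400 m/s

Semi-major axis of the transfer orbit: a_t = (51000 + 7300)/2 = 29150 km.
On the circular orbit at r = 51000 km, v_c = √(μ/r) = 2.796 km/s.
Vis-viva on the transfer ellipse at r = 51000 km gives v_t = √[μ(2/r − 1/a_t)] = 1.399 km/s.
Δv₁ = |v_t − v_c| = |1.399 − 2.796| = 1.397 km/s.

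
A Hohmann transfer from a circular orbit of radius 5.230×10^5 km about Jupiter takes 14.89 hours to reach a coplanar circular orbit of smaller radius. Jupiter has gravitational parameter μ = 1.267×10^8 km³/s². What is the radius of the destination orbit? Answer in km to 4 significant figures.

r₂ = 1.428×10^5 km

Transfer time t = 14.89 hours = 53604 s, and t = π√(a_t³/μ).
So a_t = (μ t²/π²)^(1/3) = (1.267×10^8 × (53604)² / π²)^(1/3) = 3.3288×10^5 km.
Since a_t = (r₁ + r₂)/2, r₂ = 2a_t − r₁ = 2×3.3288×10^5 − 5.230×10^5 = 1.4276×10^5 km.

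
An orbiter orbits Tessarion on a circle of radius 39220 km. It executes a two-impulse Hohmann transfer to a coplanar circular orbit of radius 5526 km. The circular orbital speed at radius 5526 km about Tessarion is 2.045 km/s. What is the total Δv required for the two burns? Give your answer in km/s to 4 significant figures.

From the circular-orbit relation v² = μ/r at r = 5526 km: μ = v²r = (2.045)² × 5526 = 23109.9 km³/s².
The Hohmann ellipse has a_t = (r₁ + r₂)/2 = 22373 km.
Circular speed at r₁: v₁ = √(μ/r₁) = √(23109.9/39220) = 0.7676 km/s.
On the transfer ellipse at r₁, vis-viva equation gives v_a = √[μ(2/r₁ − 1/a_t)] = 0.3815 km/s.
First burn Δv₁ = |v_a − v₁| = 0.3861 km/s.
Circular speed at r₂: v₂ = √(μ/r₂) = 2.0450 km/s.
Transfer-orbit speed at r₂: v_p = √[μ(2/r₂ − 1/a_t)] = 2.7076 km/s.
Second burn Δv₂ = |v₂ − v_p| = 0.6626 km/s.
Δv = Δv₁ + Δv₂ = 0.3861 + 0.6626 = 1.049 km/s.

Δv = 1.049 km/s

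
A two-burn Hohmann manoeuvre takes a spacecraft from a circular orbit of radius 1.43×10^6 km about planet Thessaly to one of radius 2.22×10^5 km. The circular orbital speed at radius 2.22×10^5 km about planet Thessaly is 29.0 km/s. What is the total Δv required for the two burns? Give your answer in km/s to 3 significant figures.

From the circular-orbit relation v² = μ/r at r = 2.22×10^5 km: μ = v²r = (29.0)² × 2.22×10^5 = 1.86702×10^8 km³/s².
Semi-major axis of the transfer orbit: a_t = (1.430×10^6 + 2.220×10^5)/2 = 8.260×10^5 km.
At r₁ the circular-orbit speed is v₁ = √(μ/r₁) = 11.4263 km/s.
Transfer-orbit speed at r₁ (v² = μ(2/r − 1/a)): v_a = √[μ(2/r₁ − 1/a_t)] = 5.92370 km/s.
First burn Δv₁ = |v_a − v₁| = 5.503 km/s.
Circular speed at r₂: v₂ = √(μ/r₂) = 29.000 km/s.
Transfer-orbit speed at r₂: v_p = √[μ(2/r₂ − 1/a_t)] = 38.157 km/s.
Second burn Δv₂ = |v₂ − v_p| = 9.157 km/s.
Δv = Δv₁ + Δv₂ = 5.503 + 9.157 = 14.66 km/s.

Δv = 14.7 km/s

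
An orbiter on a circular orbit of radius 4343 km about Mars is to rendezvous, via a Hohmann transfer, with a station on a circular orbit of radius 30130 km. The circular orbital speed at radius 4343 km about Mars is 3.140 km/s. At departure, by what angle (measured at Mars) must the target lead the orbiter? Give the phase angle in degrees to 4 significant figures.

From the circular-orbit relation v² = μ/r at r = 4343 km: μ = v²r = (3.140)² × 4343 = 42820.2 km³/s².
The Hohmann ellipse has a_t = (r₁ + r₂)/2 = 17236.5 km.
The half-period of the transfer ellipse is t = π√(a_t³/μ) = 34356 s.
The target's mean motion on its circular orbit is ω₂ = √(μ/r₂³) = 3.9566×10^-5 rad/s.
Angle swept by the target during transfer: ω₂·t = 1.3593 rad = 77.88°.
The orbiter traverses 180° on the transfer ellipse, so the target must lead by 180° − 77.88° = 102.1°.

φ = 102.1°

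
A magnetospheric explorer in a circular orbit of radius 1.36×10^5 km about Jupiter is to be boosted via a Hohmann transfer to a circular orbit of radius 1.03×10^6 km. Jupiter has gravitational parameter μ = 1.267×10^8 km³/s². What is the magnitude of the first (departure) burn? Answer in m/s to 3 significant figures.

Δv₁ = 10000 m/s

Transfer-ellipse semi-major axis a_t = (r₁ + r₂)/2 = (1.360×10^5 + 1.030×10^6)/2 = 5.830×10^5 km.
On the circular orbit at r = 1.360×10^5 km, v_c = √(μ/r) = 30.52 km/s.
Vis-viva on the transfer ellipse at r = 1.360×10^5 km gives v_t = √[μ(2/r − 1/a_t)] = 40.57 km/s.
Δv₁ = |v_t − v_c| = |40.57 − 30.52| = 10.05 km/s.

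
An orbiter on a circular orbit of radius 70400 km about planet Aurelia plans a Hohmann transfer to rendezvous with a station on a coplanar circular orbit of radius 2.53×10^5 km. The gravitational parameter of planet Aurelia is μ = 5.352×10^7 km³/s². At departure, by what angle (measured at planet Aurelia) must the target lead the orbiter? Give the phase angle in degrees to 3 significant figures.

φ = 88.0°

The Hohmann ellipse has a_t = (r₁ + r₂)/2 = 1.617×10^5 km.
Transfer time t = π√(a_t³/μ) = 27923 s.
Target angular speed ω₂ = √(μ/r₂³) = 5.7488×10^-5 rad/s.
Angle swept by the target during transfer: ω₂·t = 1.6052 rad = 91.97°.
Arrival is 180° from departure on the ellipse, so φ = 180° − 91.97° = 88.0°.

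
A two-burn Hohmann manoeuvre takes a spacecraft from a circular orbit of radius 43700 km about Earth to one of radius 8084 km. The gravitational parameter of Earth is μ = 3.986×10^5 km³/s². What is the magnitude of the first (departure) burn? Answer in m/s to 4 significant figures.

Δv₁ = 1333 m/s

Transfer-ellipse semi-major axis a_t = (r₁ + r₂)/2 = (43700 + 8084)/2 = 25892 km.
On the circular orbit at r = 43700 km, v_c = √(μ/r) = 3.02015 km/s.
Transfer-orbit speed at the same r (vis-viva, a = a_t): v_t = √[μ(2/r − 1/a_t)] = 1.68756 km/s.
Δv₁ = |v_t − v_c| = |1.68756 − 3.02015| = 1.333 km/s.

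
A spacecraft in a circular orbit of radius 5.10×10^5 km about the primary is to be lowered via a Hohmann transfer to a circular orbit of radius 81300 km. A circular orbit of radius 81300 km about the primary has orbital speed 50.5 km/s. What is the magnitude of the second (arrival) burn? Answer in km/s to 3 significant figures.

Δv₂ = 15.8 km/s

From the circular-orbit relation v² = μ/r at r = 81300 km: μ = v²r = (50.5)² × 81300 = 2.07335×10^8 km³/s².
Transfer-ellipse semi-major axis a_t = (r₁ + r₂)/2 = (5.100×10^5 + 81300)/2 = 2.9565×10^5 km.
On the circular orbit at r = 81300 km, v_c = √(μ/r) = 50.50 km/s.
Vis-viva on the transfer ellipse at r = 81300 km gives v_t = √[μ(2/r − 1/a_t)] = 66.33 km/s.
Δv₂ = |v_t − v_c| = |66.33 − 50.50| = 15.83 km/s.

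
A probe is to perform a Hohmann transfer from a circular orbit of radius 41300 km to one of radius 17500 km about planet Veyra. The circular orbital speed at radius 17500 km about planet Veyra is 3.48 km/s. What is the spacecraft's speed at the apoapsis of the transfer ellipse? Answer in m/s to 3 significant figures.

v = 1750 m/s

From the circular-orbit relation v² = μ/r at r = 17500 km: μ = v²r = (3.48)² × 17500 = 2.11932×10^5 km³/s².
The Hohmann ellipse has a_t = (r₁ + r₂)/2 = 29400 km.
At apoapsis, r = 41300 km.
Vis-viva: v = √[μ(2/r − 1/a_t)] = √[2.11932×10^5 × (2/41300 − 1/29400)] = 1.748 km/s.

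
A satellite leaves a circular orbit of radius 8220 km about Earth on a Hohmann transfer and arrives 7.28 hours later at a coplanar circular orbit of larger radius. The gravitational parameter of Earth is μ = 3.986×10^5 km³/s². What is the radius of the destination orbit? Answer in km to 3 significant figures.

r₂ = 52300 km

Transfer time t = 7.28 hours = 26208 s, and t = π√(a_t³/μ).
So a_t = (μ t²/π²)^(1/3) = (3.986×10^5 × (26208)² / π²)^(1/3) = 30272 km.
Since a_t = (r₁ + r₂)/2, r₂ = 2a_t − r₁ = 2×30272 − 8220 = 52324 km.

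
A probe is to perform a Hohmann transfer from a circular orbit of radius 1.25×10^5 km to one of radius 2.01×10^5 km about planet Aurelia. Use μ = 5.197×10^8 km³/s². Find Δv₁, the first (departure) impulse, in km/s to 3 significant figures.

Semi-major axis of the transfer orbit: a_t = (1.250×10^5 + 2.010×10^5)/2 = 1.630×10^5 km.
Circular speed at r = 1.250×10^5 km: v_c = √(μ/r) = 64.479 km/s.
Vis-viva on the transfer ellipse at r = 1.250×10^5 km gives v_t = √[μ(2/r − 1/a_t)] = 71.602 km/s.
Δv₁ = |v_t − v_c| = |71.602 − 64.479| = 7.123 km/s.

Δv₁ = 7.12 km/s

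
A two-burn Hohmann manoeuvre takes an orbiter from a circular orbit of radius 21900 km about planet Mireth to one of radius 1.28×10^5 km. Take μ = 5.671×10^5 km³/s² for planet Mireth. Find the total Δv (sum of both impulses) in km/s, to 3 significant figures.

Δv = 2.53 km/s

Semi-major axis of the transfer orbit: a_t = (21900 + 1.280×10^5)/2 = 74950 km.
At r₁ the circular-orbit speed is v₁ = √(μ/r₁) = 5.089 km/s.
On the transfer ellipse at r₁, v² = μ(2/r − 1/a) gives v_p = √[μ(2/r₁ − 1/a_t)] = 6.650 km/s.
First burn Δv₁ = |v_p − v₁| = 1.561 km/s.
Circular speed at r₂: v₂ = √(μ/r₂) = 2.1049 km/s.
Transfer-orbit speed at r₂: v_a = √[μ(2/r₂ − 1/a_t)] = 1.1378 km/s.
Second burn Δv₂ = |v₂ − v_a| = 0.9671 km/s.
Total Δv = Δv₁ + Δv₂ = 2.528 km/s.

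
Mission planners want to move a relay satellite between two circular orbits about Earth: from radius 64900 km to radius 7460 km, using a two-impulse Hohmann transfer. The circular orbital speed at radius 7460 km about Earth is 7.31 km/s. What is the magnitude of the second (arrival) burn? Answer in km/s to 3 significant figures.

From the circular-orbit relation v² = μ/r at r = 7460 km: μ = v²r = (7.31)² × 7460 = 3.98633×10^5 km³/s².
Semi-major axis of the transfer orbit: a_t = (64900 + 7460)/2 = 36180 km.
Circular speed at r = 7460 km: v_c = √(μ/r) = 7.310 km/s.
Vis-viva on the transfer ellipse at r = 7460 km gives v_t = √[μ(2/r − 1/a_t)] = 9.791 km/s.
Δv₂ = |v_t − v_c| = |9.791 − 7.310| = 2.481 km/s.

Δv₂ = 2.48 km/s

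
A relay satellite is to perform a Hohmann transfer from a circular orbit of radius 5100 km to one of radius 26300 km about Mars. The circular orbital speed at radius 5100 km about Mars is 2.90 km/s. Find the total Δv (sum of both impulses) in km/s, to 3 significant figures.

Δv = 1.40 km/s

From the circular-orbit relation v² = μ/r at r = 5100 km: μ = v²r = (2.90)² × 5100 = 42891.0 km³/s².
Transfer-ellipse semi-major axis a_t = (r₁ + r₂)/2 = (5100 + 26300)/2 = 15700 km.
At r₁ the circular-orbit speed is v₁ = √(μ/r₁) = 2.9000 km/s.
On the transfer ellipse at r₁, vis-viva gives v_p = √[μ(2/r₁ − 1/a_t)] = 3.7534 km/s.
First burn Δv₁ = |v_p − v₁| = 0.8534 km/s.
Circular speed at r₂: v₂ = √(μ/r₂) = 1.277 km/s.
Transfer-orbit speed at r₂: v_a = √[μ(2/r₂ − 1/a_t)] = 0.7278 km/s.
Second burn Δv₂ = |v₂ − v_a| = 0.5492 km/s.
Δv = Δv₁ + Δv₂ = 0.8534 + 0.5492 = 1.403 km/s.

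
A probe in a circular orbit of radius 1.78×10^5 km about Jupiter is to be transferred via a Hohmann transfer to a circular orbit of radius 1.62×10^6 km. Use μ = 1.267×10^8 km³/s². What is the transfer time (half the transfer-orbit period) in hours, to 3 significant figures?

Transfer-ellipse semi-major axis a_t = (r₁ + r₂)/2 = (1.780×10^5 + 1.620×10^6)/2 = 8.990×10^5 km.
By Kepler's third law the transfer-orbit period is T = 2π√(a_t³/μ), so t = T/2 = 2.379×10^5 s.
Converting: 2.379×10^5 s ÷ 3600 s/hour = 66.1 hours.

t = 66.1 hours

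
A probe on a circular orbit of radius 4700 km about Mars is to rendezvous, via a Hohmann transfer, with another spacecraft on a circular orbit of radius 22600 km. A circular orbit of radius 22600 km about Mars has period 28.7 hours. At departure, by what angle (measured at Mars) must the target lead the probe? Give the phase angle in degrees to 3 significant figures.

From Kepler's third law T² = 4π²r³/μ at r = 22600 km, T = 28.7 hours = 28.7 × 3600 s = 1.0332×10^5 s: μ = 4π²r³/T² = 42689.0 km³/s².
Transfer-ellipse semi-major axis a_t = (r₁ + r₂)/2 = (4700 + 22600)/2 = 13650 km.
Transfer time t = π√(a_t³/μ) = 24250 s.
The target's mean motion on its circular orbit is ω₂ = √(μ/r₂³) = 6.081×10^-5 rad/s.
Angle swept by the target during transfer: ω₂·t = 1.4746 rad = 84.49°.
The probe traverses 180° on the transfer ellipse, so the target must lead by 180° − 84.49° = 95.5°.

φ = 95.5°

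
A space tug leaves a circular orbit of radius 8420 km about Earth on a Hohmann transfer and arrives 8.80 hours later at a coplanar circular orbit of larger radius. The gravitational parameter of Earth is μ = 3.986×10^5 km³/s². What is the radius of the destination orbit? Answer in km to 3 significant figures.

Transfer time t = 8.80 hours = 31680 s, and t = π√(a_t³/μ).
So a_t = (μ t²/π²)^(1/3) = (3.986×10^5 × (31680)² / π²)^(1/3) = 34351 km.
Since a_t = (r₁ + r₂)/2, r₂ = 2a_t − r₁ = 2×34351 − 8420 = 60282 km.

r₂ = 60300 km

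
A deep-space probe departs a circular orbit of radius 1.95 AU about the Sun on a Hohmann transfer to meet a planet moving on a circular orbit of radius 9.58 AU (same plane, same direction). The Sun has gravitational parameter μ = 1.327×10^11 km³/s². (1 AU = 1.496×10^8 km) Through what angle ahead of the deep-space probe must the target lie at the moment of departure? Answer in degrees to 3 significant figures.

φ = 96.0°

In km: r₁ = 1.95 × 1.496×10^8 = 2.9172×10^8 km; r₂ = 9.58 × 1.496×10^8 = 1.433168×10^9 km.
Transfer-ellipse semi-major axis a_t = (r₁ + r₂)/2 = (2.9172×10^8 + 1.433168×10^9)/2 = 8.62444×10^8 km.
The half-period of the transfer ellipse is t = π√(a_t³/μ) = 2.1843×10^8 s.
Target angular speed ω₂ = √(μ/r₂³) = 6.7141×10^-9 rad/s.
Angle swept by the target during transfer: ω₂·t = 1.4666 rad = 84.03°.
Arrival is 180° from departure on the ellipse, so φ = 180° − 84.03° = 96.0°.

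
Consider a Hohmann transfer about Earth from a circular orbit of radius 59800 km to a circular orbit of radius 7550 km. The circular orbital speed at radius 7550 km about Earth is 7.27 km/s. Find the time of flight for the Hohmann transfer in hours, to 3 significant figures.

From the circular-orbit relation v² = μ/r at r = 7550 km: μ = v²r = (7.27)² × 7550 = 3.99039×10^5 km³/s².
Transfer-ellipse semi-major axis a_t = (r₁ + r₂)/2 = (59800 + 7550)/2 = 33675 km.
Transfer time t = π√(a_t³/μ) = π√((33675)³ / 3.99039×10^5) = 30730 s.
Converting: 30730 s ÷ 3600 s/hour = 8.54 hours.

t = 8.54 hours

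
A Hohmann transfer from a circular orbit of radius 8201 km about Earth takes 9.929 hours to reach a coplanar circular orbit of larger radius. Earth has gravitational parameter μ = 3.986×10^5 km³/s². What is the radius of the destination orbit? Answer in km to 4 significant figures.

r₂ = 66260 km

Transfer time t = 9.929 hours = 35744.4 s, and t = π√(a_t³/μ).
So a_t = (μ t²/π²)^(1/3) = (3.986×10^5 × (35744.4)² / π²)^(1/3) = 37229 km.
Since a_t = (r₁ + r₂)/2, r₂ = 2a_t − r₁ = 2×37229 − 8201 = 66257 km.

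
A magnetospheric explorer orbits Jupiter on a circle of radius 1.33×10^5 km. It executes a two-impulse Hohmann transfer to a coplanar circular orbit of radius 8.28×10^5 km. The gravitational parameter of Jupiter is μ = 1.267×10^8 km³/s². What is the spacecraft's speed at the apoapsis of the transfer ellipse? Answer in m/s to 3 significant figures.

The Hohmann ellipse has a_t = (r₁ + r₂)/2 = 4.805×10^5 km.
At apoapsis, r = 8.280×10^5 km.
Applying v² = μ(2/r − 1/a_t): v = 6.508 km/s.

v = 6510 m/s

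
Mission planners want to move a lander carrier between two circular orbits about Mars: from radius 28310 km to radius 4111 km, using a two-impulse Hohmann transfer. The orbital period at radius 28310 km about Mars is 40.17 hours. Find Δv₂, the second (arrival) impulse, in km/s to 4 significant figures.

Δv₂ = 1.038 km/s

From Kepler's third law T² = 4π²r³/μ at r = 28310 km, T = 40.17 hours = 40.17 × 3600 s = 1.44612×10^5 s: μ = 4π²r³/T² = 42832.2 km³/s².
Semi-major axis of the transfer orbit: a_t = (28310 + 4111)/2 = 16210.5 km.
Circular speed at r = 4111 km: v_c = √(μ/r) = 3.228 km/s.
Vis-viva on the transfer ellipse at r = 4111 km gives v_t = √[μ(2/r − 1/a_t)] = 4.266 km/s.
Δv₂ = |v_t − v_c| = |4.266 − 3.228| = 1.038 km/s.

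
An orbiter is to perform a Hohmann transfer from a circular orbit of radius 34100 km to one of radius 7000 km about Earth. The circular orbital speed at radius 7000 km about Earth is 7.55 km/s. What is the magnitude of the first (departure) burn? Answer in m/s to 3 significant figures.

Δv₁ = 1420 m/s

From the circular-orbit relation v² = μ/r at r = 7000 km: μ = v²r = (7.55)² × 7000 = 3.99018×10^5 km³/s².
Transfer-ellipse semi-major axis a_t = (r₁ + r₂)/2 = (34100 + 7000)/2 = 20550 km.
On the circular orbit at r = 34100 km, v_c = √(μ/r) = 3.4207 km/s.
Transfer-orbit speed at the same r (vis-viva, a = a_t): v_t = √[μ(2/r − 1/a_t)] = 1.9965 km/s.
Δv₁ = |v_t − v_c| = |1.9965 − 3.4207| = 1.424 km/s.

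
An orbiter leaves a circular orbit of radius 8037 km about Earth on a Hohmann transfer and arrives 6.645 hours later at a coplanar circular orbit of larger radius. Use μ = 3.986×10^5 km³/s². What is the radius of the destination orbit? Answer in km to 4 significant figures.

r₂ = 48930 km

Transfer time t = 6.645 hours = 23922 s, and t = π√(a_t³/μ).
So a_t = (μ t²/π²)^(1/3) = (3.986×10^5 × (23922)² / π²)^(1/3) = 28485 km.
Since a_t = (r₁ + r₂)/2, r₂ = 2a_t − r₁ = 2×28485 − 8037 = 48933 km.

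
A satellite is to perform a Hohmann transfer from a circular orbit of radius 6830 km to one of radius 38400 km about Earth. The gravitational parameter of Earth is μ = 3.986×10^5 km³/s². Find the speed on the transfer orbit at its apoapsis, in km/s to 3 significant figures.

v = 1.77 km/s

Transfer-ellipse semi-major axis a_t = (r₁ + r₂)/2 = (6830 + 38400)/2 = 22615 km.
The apoapsis of the transfer ellipse is at r = 38400 km.
Applying v² = μ(2/r − 1/a_t): v = 1.771 km/s.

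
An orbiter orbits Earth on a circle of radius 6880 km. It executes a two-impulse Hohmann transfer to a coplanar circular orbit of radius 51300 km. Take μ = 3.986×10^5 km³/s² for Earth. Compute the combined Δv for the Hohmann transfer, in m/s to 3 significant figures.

Transfer-ellipse semi-major axis a_t = (r₁ + r₂)/2 = (6880 + 51300)/2 = 29090 km.
Circular speed at r₁: v₁ = √(μ/r₁) = √(3.986×10^5/6880) = 7.6116 km/s.
Transfer-orbit speed at r₁ (v² = μ(2/r − 1/a)): v_p = √[μ(2/r₁ − 1/a_t)] = 10.108 km/s.
First burn Δv₁ = |v_p − v₁| = 2.496 km/s.
At r₂, v₂ = √(μ/r₂) = 2.7875 km/s.
Transfer-orbit speed at r₂: v_a = √[μ(2/r₂ − 1/a_t)] = 1.3556 km/s.
Second burn Δv₂ = |v₂ − v_a| = 1.432 km/s.
Total Δv = Δv₁ + Δv₂ = 3.928 km/s.

Δv = 3930 m/s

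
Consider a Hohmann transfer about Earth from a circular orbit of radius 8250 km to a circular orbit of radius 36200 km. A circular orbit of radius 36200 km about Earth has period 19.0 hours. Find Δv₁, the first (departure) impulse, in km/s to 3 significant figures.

Δv₁ = 1.92 km/s

From Kepler's third law T² = 4π²r³/μ at r = 36200 km, T = 19.0 hours = 19.0 × 3600 s = 68400 s: μ = 4π²r³/T² = 4.00289×10^5 km³/s².
The Hohmann ellipse has a_t = (r₁ + r₂)/2 = 22225 km.
Circular speed at r = 8250 km: v_c = √(μ/r) = 6.966 km/s.
Transfer-orbit speed at the same r (vis-viva, a = a_t): v_t = √[μ(2/r − 1/a_t)] = 8.890 km/s.
Δv₁ = |v_t − v_c| = |8.890 − 6.966| = 1.924 km/s.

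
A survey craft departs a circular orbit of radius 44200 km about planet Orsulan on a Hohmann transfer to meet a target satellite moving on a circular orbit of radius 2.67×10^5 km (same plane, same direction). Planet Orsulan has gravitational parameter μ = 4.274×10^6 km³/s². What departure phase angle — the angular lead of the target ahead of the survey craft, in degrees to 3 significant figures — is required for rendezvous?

Transfer-ellipse semi-major axis a_t = (r₁ + r₂)/2 = (44200 + 2.670×10^5)/2 = 1.556×10^5 km.
Transfer time t = π√(a_t³/μ) = 93271.1 s.
Target angular speed ω₂ = √(μ/r₂³) = 1.49848×10^-5 rad/s.
Angle swept by the target during transfer: ω₂·t = 1.3976 rad = 80.08°.
Arrival is 180° from departure on the ellipse, so φ = 180° − 80.08° = 99.9°.

φ = 99.9°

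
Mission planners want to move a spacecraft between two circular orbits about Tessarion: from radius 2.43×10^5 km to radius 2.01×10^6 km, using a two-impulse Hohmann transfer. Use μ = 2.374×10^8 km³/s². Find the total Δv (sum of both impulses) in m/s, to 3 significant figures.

Semi-major axis of the transfer orbit: a_t = (2.430×10^5 + 2.010×10^6)/2 = 1.1265×10^6 km.
Circular speed at r₁: v₁ = √(μ/r₁) = √(2.374×10^8/2.430×10^5) = 31.256 km/s.
Transfer-orbit speed at r₁ (v² = μ(2/r − 1/a)): v_p = √[μ(2/r₁ − 1/a_t)] = 41.751 km/s.
First burn Δv₁ = |v_p − v₁| = 10.495 km/s.
At r₂, v₂ = √(μ/r₂) = 10.8678 km/s.
Transfer-orbit speed at r₂: v_a = √[μ(2/r₂ − 1/a_t)] = 5.04754 km/s.
Second burn Δv₂ = |v₂ − v_a| = 5.8203 km/s.
Δv = Δv₁ + Δv₂ = 10.495 + 5.8203 = 16.32 km/s.

Δv = 16300 m/s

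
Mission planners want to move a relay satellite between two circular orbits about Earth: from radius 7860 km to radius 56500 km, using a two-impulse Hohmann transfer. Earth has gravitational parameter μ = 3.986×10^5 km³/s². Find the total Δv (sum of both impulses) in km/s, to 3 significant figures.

Δv = 3.66 km/s

Semi-major axis of the transfer orbit: a_t = (7860 + 56500)/2 = 32180 km.
Circular speed at r₁: v₁ = √(μ/r₁) = √(3.986×10^5/7860) = 7.121 km/s.
On the transfer ellipse at r₁, vis-viva gives v_p = √[μ(2/r₁ − 1/a_t)] = 9.436 km/s.
First burn Δv₁ = |v_p − v₁| = 2.315 km/s.
Circular speed at r₂: v₂ = √(μ/r₂) = 2.656 km/s.
Transfer-orbit speed at r₂: v_a = √[μ(2/r₂ − 1/a_t)] = 1.313 km/s.
Second burn Δv₂ = |v₂ − v_a| = 1.343 km/s.
Total Δv = Δv₁ + Δv₂ = 3.658 km/s.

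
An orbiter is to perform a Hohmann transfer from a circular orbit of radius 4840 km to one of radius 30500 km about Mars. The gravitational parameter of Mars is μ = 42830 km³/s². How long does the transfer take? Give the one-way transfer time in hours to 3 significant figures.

The Hohmann ellipse has a_t = (r₁ + r₂)/2 = 17670 km.
Transfer time t = π√(a_t³/μ) = π√((17670)³ / 42830) = 35656 s.
Converting: 35656 s ÷ 3600 s/hour = 9.90 hours.

t = 9.90 hours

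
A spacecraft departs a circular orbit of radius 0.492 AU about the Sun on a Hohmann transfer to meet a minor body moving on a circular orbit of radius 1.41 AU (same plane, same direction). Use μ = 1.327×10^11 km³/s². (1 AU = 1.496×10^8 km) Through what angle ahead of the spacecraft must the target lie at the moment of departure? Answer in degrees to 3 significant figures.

In km: r₁ = 0.492 × 1.496×10^8 = 7.36032×10^7 km; r₂ = 1.41 × 1.496×10^8 = 2.10936×10^8 km.
Semi-major axis of the transfer orbit: a_t = (7.36032×10^7 + 2.10936×10^8)/2 = 1.422696×10^8 km.
The half-period of the transfer ellipse is t = π√(a_t³/μ) = 1.463466×10^7 s.
The target's mean motion on its circular orbit is ω₂ = √(μ/r₂³) = 1.189075×10^-7 rad/s.
Angle swept by the target during transfer: ω₂·t = 1.74017 rad = 99.70°.
The spacecraft traverses 180° on the transfer ellipse, so the target must lead by 180° − 99.70° = 80.3°.

φ = 80.3°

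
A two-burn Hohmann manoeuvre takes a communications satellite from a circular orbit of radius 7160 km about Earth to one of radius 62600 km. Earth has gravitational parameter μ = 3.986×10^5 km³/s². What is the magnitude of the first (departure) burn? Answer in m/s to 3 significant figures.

Transfer-ellipse semi-major axis a_t = (r₁ + r₂)/2 = (7160 + 62600)/2 = 34880 km.
Circular speed at r = 7160 km: v_c = √(μ/r) = 7.4613 km/s.
Vis-viva on the transfer ellipse at r = 7160 km gives v_t = √[μ(2/r − 1/a_t)] = 9.9957 km/s.
Δv₁ = |v_t − v_c| = |9.9957 − 7.4613| = 2.534 km/s.

Δv₁ = 2530 m/s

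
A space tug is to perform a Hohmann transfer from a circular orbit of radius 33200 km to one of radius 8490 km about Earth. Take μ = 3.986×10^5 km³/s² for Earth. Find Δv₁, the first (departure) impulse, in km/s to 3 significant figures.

Δv₁ = 1.25 km/s

Semi-major axis of the transfer orbit: a_t = (33200 + 8490)/2 = 20845 km.
On the circular orbit at r = 33200 km, v_c = √(μ/r) = 3.465 km/s.
Vis-viva on the transfer ellipse at r = 33200 km gives v_t = √[μ(2/r − 1/a_t)] = 2.211 km/s.
Δv₁ = |v_t − v_c| = |2.211 − 3.465| = 1.254 km/s.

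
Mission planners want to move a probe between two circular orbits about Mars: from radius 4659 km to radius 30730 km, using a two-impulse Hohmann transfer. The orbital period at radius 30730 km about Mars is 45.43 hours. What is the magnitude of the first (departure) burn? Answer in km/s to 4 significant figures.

Δv₁ = 0.9637 km/s

From Kepler's third law T² = 4π²r³/μ at r = 30730 km, T = 45.43 hours = 45.43 × 3600 s = 1.63548×10^5 s: μ = 4π²r³/T² = 42830.9 km³/s².
Transfer-ellipse semi-major axis a_t = (r₁ + r₂)/2 = (4659 + 30730)/2 = 17694.5 km.
Circular speed at r = 4659 km: v_c = √(μ/r) = 3.0320 km/s.
Transfer-orbit speed at the same r (vis-viva, a = a_t): v_t = √[μ(2/r − 1/a_t)] = 3.9957 km/s.
Δv₁ = |v_t − v_c| = |3.9957 − 3.0320| = 0.9637 km/s.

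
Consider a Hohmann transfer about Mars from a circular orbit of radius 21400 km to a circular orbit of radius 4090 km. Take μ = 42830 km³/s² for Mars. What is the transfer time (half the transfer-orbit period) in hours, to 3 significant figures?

t = 6.07 hours

The Hohmann ellipse has a_t = (r₁ + r₂)/2 = 12745 km.
By Kepler's third law the transfer-orbit period is T = 2π√(a_t³/μ), so t = T/2 = 21840 s.
Converting: 21840 s ÷ 3600 s/hour = 6.07 hours.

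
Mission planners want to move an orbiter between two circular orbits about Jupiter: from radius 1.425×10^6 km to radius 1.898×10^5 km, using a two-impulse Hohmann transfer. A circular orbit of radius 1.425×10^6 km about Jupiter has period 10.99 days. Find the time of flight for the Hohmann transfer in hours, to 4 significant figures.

From Kepler's third law T² = 4π²r³/μ at r = 1.425×10^6 km, T = 10.99 days = 10.99 × 86400 s = 9.49536×10^5 s: μ = 4π²r³/T² = 1.26701×10^8 km³/s².
Semi-major axis of the transfer orbit: a_t = (1.425×10^6 + 1.898×10^5)/2 = 8.074×10^5 km.
By Kepler's third law the transfer-orbit period is T = 2π√(a_t³/μ), so t = T/2 = 2.025×10^5 s.
Converting: 2.025×10^5 s ÷ 3600 s/hour = 56.25 hours.

t = 56.25 hours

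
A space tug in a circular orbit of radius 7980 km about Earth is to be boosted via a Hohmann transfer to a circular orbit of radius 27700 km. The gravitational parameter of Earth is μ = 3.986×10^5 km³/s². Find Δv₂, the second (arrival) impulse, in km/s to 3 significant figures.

Transfer-ellipse semi-major axis a_t = (r₁ + r₂)/2 = (7980 + 27700)/2 = 17840 km.
On the circular orbit at r = 27700 km, v_c = √(μ/r) = 3.793 km/s.
Vis-viva on the transfer ellipse at r = 27700 km gives v_t = √[μ(2/r − 1/a_t)] = 2.537 km/s.
Δv₂ = |v_t − v_c| = |2.537 − 3.793| = 1.256 km/s.

Δv₂ = 1.26 km/s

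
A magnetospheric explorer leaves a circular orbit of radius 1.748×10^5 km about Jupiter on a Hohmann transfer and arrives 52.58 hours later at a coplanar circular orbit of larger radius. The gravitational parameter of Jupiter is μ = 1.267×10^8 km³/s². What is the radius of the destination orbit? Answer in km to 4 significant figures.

r₂ = 1.369×10^6 km

Transfer time t = 52.58 hours = 1.89288×10^5 s, and t = π√(a_t³/μ).
So a_t = (μ t²/π²)^(1/3) = (1.267×10^8 × (1.89288×10^5)² / π²)^(1/3) = 7.7192×10^5 km.
Since a_t = (r₁ + r₂)/2, r₂ = 2a_t − r₁ = 2×7.7192×10^5 − 1.748×10^5 = 1.36904×10^6 km.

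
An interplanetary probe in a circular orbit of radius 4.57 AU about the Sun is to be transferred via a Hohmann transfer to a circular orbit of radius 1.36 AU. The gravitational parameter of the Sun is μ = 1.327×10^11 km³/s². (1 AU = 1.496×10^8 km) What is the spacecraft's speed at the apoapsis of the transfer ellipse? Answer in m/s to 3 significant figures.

v = 9440 m/s

In km: r₁ = 4.57 × 1.496×10^8 = 6.83672×10^8 km; r₂ = 1.36 × 1.496×10^8 = 2.03456×10^8 km.
Transfer-ellipse semi-major axis a_t = (r₁ + r₂)/2 = (6.83672×10^8 + 2.03456×10^8)/2 = 4.43564×10^8 km.
The apoapsis of the transfer ellipse is at r = 6.83672×10^8 km.
Applying v² = μ(2/r − 1/a_t): v = 9.436 km/s.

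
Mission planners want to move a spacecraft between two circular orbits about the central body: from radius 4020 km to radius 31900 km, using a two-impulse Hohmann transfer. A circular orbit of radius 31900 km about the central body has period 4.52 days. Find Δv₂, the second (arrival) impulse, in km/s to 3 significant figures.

From Kepler's third law T² = 4π²r³/μ at r = 31900 km, T = 4.52 days = 4.52 × 86400 s = 3.90528×10^5 s: μ = 4π²r³/T² = 8402.87 km³/s².
Transfer-ellipse semi-major axis a_t = (r₁ + r₂)/2 = (4020 + 31900)/2 = 17960 km.
Circular speed at r = 31900 km: v_c = √(μ/r) = 0.5132 km/s.
Vis-viva on the transfer ellipse at r = 31900 km gives v_t = √[μ(2/r − 1/a_t)] = 0.2428 km/s.
Δv₂ = |v_t − v_c| = |0.2428 − 0.5132| = 0.2704 km/s.

Δv₂ = 0.270 km/s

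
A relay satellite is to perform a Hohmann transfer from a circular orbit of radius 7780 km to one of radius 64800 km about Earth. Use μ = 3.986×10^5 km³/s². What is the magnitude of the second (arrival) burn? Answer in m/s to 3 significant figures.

Δv₂ = 1330 m/s

Semi-major axis of the transfer orbit: a_t = (7780 + 64800)/2 = 36290 km.
On the circular orbit at r = 64800 km, v_c = √(μ/r) = 2.480 km/s.
Transfer-orbit speed at the same r (vis-viva, a = a_t): v_t = √[μ(2/r − 1/a_t)] = 1.148 km/s.
Δv₂ = |v_t − v_c| = |1.148 − 2.480| = 1.332 km/s.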